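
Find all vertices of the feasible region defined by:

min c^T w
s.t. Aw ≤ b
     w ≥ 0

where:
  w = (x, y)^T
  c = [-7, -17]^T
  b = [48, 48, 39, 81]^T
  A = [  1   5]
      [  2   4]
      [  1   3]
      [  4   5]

(0, 0), (20.25, 0), (14, 5), (8, 8), (0, 9.6)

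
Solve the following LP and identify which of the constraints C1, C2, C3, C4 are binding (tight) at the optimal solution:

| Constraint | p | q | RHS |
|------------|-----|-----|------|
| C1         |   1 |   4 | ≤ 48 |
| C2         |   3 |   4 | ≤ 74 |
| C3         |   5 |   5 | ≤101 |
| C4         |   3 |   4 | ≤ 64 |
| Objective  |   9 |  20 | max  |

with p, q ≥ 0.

At p = 8, q = 10, compute slack b - a·x for each constraint:
  C1: 48 − 48 = 0  (binding)
  C2: 74 − 64 = 10  (slack)
  C3: 101 − 90 = 11  (slack)
  C4: 64 − 64 = 0  (binding)

Optimal: p = 8, q = 10
Binding: C1, C4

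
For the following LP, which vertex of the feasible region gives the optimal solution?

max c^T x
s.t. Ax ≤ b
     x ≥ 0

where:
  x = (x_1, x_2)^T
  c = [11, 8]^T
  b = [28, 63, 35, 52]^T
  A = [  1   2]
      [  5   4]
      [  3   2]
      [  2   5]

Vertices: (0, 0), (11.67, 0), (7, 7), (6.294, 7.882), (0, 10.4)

Evaluate the objective at each vertex of the feasible region:
  z(0, 0) = 0
  z(11.67, 0) = 128.3
  z(7, 7) = 133  ←
  z(6.294, 7.882) = 132.3
  z(0, 10.4) = 83.2
The maximum is at x_1 = 7, x_2 = 7.

(7, 7)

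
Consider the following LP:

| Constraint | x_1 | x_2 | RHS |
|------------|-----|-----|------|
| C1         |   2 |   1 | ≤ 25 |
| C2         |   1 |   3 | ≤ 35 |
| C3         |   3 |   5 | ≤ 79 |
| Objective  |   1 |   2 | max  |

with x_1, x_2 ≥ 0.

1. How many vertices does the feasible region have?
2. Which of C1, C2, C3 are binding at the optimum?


1. 4
2. C1, C2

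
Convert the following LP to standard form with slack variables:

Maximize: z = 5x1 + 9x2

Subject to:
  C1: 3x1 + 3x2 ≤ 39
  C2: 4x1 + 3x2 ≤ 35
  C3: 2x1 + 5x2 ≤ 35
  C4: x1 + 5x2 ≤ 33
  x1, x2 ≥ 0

max z = 5x1 + 9x2

s.t.
  3x1 + 3x2 + s1 = 39
  4x1 + 3x2 + s2 = 35
  2x1 + 5x2 + s3 = 35
  x1 + 5x2 + s4 = 33
  x1, x2, s1, s2, s3, s4 ≥ 0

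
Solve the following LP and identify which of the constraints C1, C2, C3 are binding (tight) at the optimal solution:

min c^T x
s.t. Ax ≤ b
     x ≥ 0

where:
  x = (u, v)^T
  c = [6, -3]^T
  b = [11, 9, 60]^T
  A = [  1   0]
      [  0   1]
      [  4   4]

At u = 0, v = 9, compute slack b - a·x for each constraint:
  C1: 11 − 0 = 11  (slack)
  C2: 9 − 9 = 0  (binding)
  C3: 60 − 36 = 24  (slack)

Optimal: u = 0, v = 9
Binding: C2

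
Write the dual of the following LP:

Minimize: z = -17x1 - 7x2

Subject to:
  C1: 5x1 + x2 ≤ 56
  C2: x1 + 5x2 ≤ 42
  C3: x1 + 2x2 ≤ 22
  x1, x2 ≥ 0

Primal min cᵀx s.t. Ax ≤ b, x ≥ 0  →  Dual max −bᵀy s.t. Aᵀy ≥ −c, y ≥ 0.

Maximize: z = -56y1 - 42y2 - 22y3

Subject to:
  5y1 + y2 + y3 ≥ 17
  y1 + 5y2 + 2y3 ≥ 7
  y1, y2, y3 ≥ 0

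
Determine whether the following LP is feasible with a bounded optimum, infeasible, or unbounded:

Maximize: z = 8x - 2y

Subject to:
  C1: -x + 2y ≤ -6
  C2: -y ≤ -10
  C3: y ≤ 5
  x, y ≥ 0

Infeasible (no feasible solution exists)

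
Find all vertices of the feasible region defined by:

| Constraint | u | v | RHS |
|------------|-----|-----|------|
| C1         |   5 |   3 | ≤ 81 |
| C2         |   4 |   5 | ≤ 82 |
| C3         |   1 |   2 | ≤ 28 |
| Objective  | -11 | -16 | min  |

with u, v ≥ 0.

(0, 0), (16.2, 0), (12.23, 6.615), (8, 10), (0, 14)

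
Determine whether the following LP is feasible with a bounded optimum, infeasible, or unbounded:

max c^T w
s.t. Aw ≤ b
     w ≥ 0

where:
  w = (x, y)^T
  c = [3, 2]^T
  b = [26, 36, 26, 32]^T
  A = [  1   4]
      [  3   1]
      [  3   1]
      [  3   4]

Feasible with a bounded optimal solution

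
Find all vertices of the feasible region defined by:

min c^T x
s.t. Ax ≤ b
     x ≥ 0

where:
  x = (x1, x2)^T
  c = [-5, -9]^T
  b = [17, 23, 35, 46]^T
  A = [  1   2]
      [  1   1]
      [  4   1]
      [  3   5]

(0, 0), (8.75, 0), (7.588, 4.647), (7, 5), (0, 8.5)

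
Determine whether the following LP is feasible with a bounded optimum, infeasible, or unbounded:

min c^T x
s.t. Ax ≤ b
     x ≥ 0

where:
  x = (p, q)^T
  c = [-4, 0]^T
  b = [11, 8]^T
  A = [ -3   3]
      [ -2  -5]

Unbounded (objective can decrease without bound)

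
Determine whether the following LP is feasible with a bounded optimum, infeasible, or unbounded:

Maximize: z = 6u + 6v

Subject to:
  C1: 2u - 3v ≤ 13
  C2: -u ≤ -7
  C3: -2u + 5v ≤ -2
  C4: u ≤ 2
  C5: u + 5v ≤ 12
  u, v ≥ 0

Infeasible (no feasible solution exists)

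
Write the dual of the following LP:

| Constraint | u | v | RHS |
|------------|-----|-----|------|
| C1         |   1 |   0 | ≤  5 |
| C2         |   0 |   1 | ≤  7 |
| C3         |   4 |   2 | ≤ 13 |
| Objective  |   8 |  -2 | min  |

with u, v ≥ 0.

Primal min cᵀx s.t. Ax ≤ b, x ≥ 0  →  Dual max −bᵀy s.t. Aᵀy ≥ −c, y ≥ 0.

Maximize: z = -5y1 - 7y2 - 13y3

Subject to:
  y1 + 4y3 ≥ -8
  y2 + 2y3 ≥ 2
  y1, y2, y3 ≥ 0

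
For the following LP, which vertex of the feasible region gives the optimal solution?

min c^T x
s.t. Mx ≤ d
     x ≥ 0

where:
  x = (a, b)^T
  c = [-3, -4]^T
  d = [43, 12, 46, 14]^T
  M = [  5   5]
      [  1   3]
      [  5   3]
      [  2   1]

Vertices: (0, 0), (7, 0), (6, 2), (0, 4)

Evaluate the objective at each vertex of the feasible region:
  z(0, 0) = 0
  z(7, 0) = -21
  z(6, 2) = -26  ←
  z(0, 4) = -16
The minimum is at a = 6, b = 2.

(6, 2)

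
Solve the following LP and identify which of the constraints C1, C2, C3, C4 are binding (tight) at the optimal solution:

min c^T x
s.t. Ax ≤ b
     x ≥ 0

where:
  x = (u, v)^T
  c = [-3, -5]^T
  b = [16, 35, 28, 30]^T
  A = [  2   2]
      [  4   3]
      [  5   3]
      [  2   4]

At u = 1, v = 7, compute slack b - a·x for each constraint:
  C1: 16 − 16 = 0  (binding)
  C2: 35 − 25 = 10  (slack)
  C3: 28 − 26 = 2  (slack)
  C4: 30 − 30 = 0  (binding)

Optimal: u = 1, v = 7
Binding: C1, C4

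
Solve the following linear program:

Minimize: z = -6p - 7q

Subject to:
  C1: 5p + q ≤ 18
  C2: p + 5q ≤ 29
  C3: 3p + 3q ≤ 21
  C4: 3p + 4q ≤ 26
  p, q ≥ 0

Evaluate the objective at each vertex of the feasible region:
  z(0, 0) = 0
  z(3.6, 0) = -21.6
  z(2.75, 4.25) = -46.25
  z(2, 5) = -47  ←
  z(1.273, 5.545) = -46.45
  z(0, 5.8) = -40.6
The minimum is at p = 2, q = 5.

p = 2, q = 5, z = -47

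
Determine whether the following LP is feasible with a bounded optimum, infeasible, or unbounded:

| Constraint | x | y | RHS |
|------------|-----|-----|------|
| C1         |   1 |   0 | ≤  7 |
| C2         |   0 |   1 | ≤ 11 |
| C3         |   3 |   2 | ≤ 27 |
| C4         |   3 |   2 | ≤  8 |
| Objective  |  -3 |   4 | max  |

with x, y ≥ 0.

Feasible with a bounded optimal solution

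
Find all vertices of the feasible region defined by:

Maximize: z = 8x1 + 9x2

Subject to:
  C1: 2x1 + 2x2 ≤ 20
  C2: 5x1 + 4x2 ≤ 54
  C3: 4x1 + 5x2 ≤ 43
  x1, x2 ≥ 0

(0, 0), (10, 0), (7, 3), (0, 8.6)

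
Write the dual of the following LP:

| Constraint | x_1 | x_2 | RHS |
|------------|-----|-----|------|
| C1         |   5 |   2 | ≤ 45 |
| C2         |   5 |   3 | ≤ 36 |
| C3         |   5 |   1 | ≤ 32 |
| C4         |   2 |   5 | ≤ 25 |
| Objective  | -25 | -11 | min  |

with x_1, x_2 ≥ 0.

Primal min cᵀx s.t. Ax ≤ b, x ≥ 0  →  Dual max −bᵀy s.t. Aᵀy ≥ −c, y ≥ 0.

Maximize: z = -45y1 - 36y2 - 32y3 - 25y4

Subject to:
  5y1 + 5y2 + 5y3 + 2y4 ≥ 25
  2y1 + 3y2 + y3 + 5y4 ≥ 11
  y1, y2, y3, y4 ≥ 0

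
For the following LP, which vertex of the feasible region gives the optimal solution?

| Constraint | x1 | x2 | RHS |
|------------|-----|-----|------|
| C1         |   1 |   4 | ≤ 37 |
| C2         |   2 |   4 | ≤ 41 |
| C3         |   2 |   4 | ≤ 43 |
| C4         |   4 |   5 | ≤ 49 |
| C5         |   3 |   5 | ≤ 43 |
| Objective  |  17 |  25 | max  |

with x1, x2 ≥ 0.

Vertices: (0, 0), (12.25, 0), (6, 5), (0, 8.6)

Evaluate the objective at each vertex of the feasible region:
  z(0, 0) = 0
  z(12.25, 0) = 208.2
  z(6, 5) = 227  ←
  z(0, 8.6) = 215
The maximum is at x1 = 6, x2 = 5.

(6, 5)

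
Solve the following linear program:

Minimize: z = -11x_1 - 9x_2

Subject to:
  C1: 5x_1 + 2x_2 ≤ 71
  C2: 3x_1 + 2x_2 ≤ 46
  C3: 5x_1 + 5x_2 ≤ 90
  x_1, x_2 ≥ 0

Evaluate the objective at each vertex of the feasible region:
  z(0, 0) = 0
  z(14.2, 0) = -156.2
  z(12.5, 4.25) = -175.8
  z(10, 8) = -182  ←
  z(0, 18) = -162
The minimum is at x_1 = 10, x_2 = 8.

x_1 = 10, x_2 = 8, z = -182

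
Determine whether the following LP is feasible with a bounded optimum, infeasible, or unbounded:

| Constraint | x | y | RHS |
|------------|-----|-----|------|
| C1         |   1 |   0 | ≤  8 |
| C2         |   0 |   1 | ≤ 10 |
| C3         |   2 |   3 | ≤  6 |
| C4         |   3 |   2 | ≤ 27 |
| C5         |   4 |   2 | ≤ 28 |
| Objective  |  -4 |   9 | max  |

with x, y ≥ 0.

Feasible with a bounded optimal solution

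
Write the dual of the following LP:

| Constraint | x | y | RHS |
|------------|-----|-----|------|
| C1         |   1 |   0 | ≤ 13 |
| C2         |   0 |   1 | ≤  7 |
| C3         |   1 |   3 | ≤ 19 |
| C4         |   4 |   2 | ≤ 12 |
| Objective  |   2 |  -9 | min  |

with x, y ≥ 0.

Primal min cᵀx s.t. Ax ≤ b, x ≥ 0  →  Dual max −bᵀy s.t. Aᵀy ≥ −c, y ≥ 0.

Maximize: z = -13y1 - 7y2 - 19y3 - 12y4

Subject to:
  y1 + y3 + 4y4 ≥ -2
  y2 + 3y3 + 2y4 ≥ 9
  y1, y2, y3, y4 ≥ 0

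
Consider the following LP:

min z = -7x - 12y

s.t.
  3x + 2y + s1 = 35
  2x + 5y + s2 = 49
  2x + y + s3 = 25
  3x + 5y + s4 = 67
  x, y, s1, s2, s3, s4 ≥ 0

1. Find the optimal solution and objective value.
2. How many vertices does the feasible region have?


1. x = 7, y = 7, z = -133
2. 4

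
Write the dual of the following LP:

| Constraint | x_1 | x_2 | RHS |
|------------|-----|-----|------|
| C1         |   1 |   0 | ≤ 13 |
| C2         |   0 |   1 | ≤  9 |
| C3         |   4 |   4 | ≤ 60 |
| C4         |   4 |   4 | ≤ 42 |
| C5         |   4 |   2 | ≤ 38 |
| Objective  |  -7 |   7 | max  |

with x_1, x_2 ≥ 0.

Primal max cᵀx s.t. Ax ≤ b, x ≥ 0  →  Dual min bᵀy s.t. Aᵀy ≥ c, y ≥ 0.

Minimize: z = 13y1 + 9y2 + 60y3 + 42y4 + 38y5

Subject to:
  y1 + 4y3 + 4y4 + 4y5 ≥ -7
  y2 + 4y3 + 4y4 + 2y5 ≥ 7
  y1, y2, y3, y4, y5 ≥ 0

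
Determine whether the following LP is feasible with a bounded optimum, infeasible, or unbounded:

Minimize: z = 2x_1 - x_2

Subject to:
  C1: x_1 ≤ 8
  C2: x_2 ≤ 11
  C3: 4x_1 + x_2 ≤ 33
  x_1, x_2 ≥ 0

Feasible with a bounded optimal solution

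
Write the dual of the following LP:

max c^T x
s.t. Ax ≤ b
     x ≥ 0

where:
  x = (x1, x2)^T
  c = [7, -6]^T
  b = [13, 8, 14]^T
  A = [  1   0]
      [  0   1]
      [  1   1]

Primal max cᵀx s.t. Ax ≤ b, x ≥ 0  →  Dual min bᵀy s.t. Aᵀy ≥ c, y ≥ 0.

Minimize: z = 13y1 + 8y2 + 14y3

Subject to:
  y1 + y3 ≥ 7
  y2 + y3 ≥ -6
  y1, y2, y3 ≥ 0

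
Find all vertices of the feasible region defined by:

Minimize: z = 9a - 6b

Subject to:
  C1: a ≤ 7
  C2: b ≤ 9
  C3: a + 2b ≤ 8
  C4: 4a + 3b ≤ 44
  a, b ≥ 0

(0, 0), (7, 0), (7, 0.5), (0, 4)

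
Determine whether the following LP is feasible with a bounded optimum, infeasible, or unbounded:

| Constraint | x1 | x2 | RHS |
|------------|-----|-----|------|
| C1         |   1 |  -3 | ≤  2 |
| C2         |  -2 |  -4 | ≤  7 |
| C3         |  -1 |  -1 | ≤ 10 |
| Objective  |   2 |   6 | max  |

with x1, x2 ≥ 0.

Unbounded (objective can increase without bound)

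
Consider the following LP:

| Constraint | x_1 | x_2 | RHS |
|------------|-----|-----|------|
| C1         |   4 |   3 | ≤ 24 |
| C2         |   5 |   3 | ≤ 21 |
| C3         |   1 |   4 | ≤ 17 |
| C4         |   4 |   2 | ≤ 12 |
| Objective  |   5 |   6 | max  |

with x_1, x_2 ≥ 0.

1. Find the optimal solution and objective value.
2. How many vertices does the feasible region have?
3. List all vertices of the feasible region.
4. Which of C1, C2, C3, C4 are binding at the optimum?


1. x_1 = 1, x_2 = 4, z = 29
2. 4
3. (0, 0), (3, 0), (1, 4), (0, 4.25)
4. C3, C4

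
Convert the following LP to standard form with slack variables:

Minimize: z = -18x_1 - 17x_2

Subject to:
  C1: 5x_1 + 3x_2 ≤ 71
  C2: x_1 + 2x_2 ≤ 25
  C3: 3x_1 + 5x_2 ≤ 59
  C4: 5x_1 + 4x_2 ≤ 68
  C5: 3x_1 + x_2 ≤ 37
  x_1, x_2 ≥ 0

min z = -18x_1 - 17x_2

s.t.
  5x_1 + 3x_2 + s1 = 71
  x_1 + 2x_2 + s2 = 25
  3x_1 + 5x_2 + s3 = 59
  5x_1 + 4x_2 + s4 = 68
  3x_1 + x_2 + s5 = 37
  x_1, x_2, s1, s2, s3, s4, s5 ≥ 0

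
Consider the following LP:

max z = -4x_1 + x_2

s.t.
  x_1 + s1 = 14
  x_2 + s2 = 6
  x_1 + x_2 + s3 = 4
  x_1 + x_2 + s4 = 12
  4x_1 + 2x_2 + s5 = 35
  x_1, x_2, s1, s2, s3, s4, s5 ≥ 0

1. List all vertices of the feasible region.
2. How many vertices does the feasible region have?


1. (0, 0), (4, 0), (0, 4)
2. 3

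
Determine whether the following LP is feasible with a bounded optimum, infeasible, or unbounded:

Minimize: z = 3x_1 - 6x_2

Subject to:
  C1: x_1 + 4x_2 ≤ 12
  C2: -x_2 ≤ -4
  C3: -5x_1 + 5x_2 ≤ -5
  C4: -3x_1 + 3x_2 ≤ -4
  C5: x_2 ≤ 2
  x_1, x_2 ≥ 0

Infeasible (no feasible solution exists)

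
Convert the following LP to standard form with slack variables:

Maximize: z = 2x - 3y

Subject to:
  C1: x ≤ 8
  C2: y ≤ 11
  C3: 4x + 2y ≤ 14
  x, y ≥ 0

max z = 2x - 3y

s.t.
  x + s1 = 8
  y + s2 = 11
  4x + 2y + s3 = 14
  x, y, s1, s2, s3 ≥ 0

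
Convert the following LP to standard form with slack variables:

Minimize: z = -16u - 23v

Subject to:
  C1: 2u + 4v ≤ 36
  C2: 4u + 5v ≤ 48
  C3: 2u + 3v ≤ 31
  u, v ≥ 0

min z = -16u - 23v

s.t.
  2u + 4v + s1 = 36
  4u + 5v + s2 = 48
  2u + 3v + s3 = 31
  u, v, s1, s2, s3 ≥ 0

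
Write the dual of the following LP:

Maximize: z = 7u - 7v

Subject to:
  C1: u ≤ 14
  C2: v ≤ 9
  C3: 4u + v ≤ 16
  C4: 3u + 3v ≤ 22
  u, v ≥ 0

Primal max cᵀx s.t. Ax ≤ b, x ≥ 0  →  Dual min bᵀy s.t. Aᵀy ≥ c, y ≥ 0.

Minimize: z = 14y1 + 9y2 + 16y3 + 22y4

Subject to:
  y1 + 4y3 + 3y4 ≥ 7
  y2 + y3 + 3y4 ≥ -7
  y1, y2, y3, y4 ≥ 0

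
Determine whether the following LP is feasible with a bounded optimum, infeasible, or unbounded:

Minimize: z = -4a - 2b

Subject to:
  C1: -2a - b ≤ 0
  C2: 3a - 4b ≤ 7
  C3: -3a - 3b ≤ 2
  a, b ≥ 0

Unbounded (objective can decrease without bound)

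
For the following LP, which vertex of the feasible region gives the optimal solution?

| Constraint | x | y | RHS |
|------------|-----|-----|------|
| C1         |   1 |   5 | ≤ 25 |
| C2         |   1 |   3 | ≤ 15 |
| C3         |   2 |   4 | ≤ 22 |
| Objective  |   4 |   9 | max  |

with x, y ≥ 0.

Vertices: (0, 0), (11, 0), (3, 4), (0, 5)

Evaluate the objective at each vertex of the feasible region:
  z(0, 0) = 0
  z(11, 0) = 44
  z(3, 4) = 48  ←
  z(0, 5) = 45
The maximum is at x = 3, y = 4.

(3, 4)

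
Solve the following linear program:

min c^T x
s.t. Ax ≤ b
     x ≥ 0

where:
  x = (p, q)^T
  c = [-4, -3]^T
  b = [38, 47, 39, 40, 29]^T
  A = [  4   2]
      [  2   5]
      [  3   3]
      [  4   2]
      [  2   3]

Evaluate the objective at each vertex of the feasible region:
  z(0, 0) = 0
  z(9.5, 0) = -38
  z(7, 5) = -43  ←
  z(1, 9) = -31
  z(0, 9.4) = -28.2
The minimum is at p = 7, q = 5.

p = 7, q = 5, z = -43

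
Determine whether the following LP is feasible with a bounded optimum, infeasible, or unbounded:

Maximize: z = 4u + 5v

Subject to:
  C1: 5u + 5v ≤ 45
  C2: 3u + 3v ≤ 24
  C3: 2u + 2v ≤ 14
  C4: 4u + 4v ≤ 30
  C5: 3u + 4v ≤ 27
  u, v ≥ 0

Feasible with a bounded optimal solution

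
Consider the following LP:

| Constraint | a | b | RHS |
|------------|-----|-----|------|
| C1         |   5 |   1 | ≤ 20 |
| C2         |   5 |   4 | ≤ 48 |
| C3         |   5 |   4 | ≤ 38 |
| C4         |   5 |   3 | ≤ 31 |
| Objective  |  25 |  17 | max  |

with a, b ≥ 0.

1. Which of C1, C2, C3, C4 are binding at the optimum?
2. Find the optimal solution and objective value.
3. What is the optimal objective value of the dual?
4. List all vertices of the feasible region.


1. C3, C4
2. a = 2, b = 7, z = 169
3. 169
4. (0, 0), (4, 0), (2.9, 5.5), (2, 7), (0, 9.5)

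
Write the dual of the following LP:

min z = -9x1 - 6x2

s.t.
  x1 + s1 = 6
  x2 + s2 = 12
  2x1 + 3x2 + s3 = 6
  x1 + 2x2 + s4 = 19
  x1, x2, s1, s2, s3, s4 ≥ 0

Primal min cᵀx s.t. Ax ≤ b, x ≥ 0  →  Dual max −bᵀy s.t. Aᵀy ≥ −c, y ≥ 0.

Maximize: z = -6y1 - 12y2 - 6y3 - 19y4

Subject to:
  y1 + 2y3 + y4 ≥ 9
  y2 + 3y3 + 2y4 ≥ 6
  y1, y2, y3, y4 ≥ 0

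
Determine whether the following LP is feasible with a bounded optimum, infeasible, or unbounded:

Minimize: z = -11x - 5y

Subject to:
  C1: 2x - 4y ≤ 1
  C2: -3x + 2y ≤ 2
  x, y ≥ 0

Unbounded (objective can decrease without bound)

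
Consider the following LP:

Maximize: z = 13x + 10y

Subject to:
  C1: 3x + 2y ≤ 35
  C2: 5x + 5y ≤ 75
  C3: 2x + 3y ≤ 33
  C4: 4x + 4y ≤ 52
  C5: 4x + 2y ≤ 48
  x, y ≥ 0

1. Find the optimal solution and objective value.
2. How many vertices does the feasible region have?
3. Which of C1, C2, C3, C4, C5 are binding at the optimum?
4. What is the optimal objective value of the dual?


1. x = 9, y = 4, z = 157
2. 5
3. C1, C4
4. 157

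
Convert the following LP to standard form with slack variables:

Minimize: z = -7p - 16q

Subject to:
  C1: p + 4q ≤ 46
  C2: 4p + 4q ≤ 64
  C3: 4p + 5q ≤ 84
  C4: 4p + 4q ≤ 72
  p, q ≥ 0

min z = -7p - 16q

s.t.
  p + 4q + s1 = 46
  4p + 4q + s2 = 64
  4p + 5q + s3 = 84
  4p + 4q + s4 = 72
  p, q, s1, s2, s3, s4 ≥ 0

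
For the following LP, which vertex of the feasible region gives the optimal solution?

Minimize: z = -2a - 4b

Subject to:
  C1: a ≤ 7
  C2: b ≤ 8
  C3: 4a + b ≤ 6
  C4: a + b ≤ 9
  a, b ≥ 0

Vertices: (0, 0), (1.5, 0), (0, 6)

Evaluate the objective at each vertex of the feasible region:
  z(0, 0) = 0
  z(1.5, 0) = -3
  z(0, 6) = -24  ←
The minimum is at a = 0, b = 6.

(0, 6)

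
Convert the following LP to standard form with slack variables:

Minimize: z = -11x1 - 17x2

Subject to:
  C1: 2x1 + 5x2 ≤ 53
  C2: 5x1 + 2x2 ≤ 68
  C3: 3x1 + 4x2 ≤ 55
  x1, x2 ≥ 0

min z = -11x1 - 17x2

s.t.
  2x1 + 5x2 + s1 = 53
  5x1 + 2x2 + s2 = 68
  3x1 + 4x2 + s3 = 55
  x1, x2, s1, s2, s3 ≥ 0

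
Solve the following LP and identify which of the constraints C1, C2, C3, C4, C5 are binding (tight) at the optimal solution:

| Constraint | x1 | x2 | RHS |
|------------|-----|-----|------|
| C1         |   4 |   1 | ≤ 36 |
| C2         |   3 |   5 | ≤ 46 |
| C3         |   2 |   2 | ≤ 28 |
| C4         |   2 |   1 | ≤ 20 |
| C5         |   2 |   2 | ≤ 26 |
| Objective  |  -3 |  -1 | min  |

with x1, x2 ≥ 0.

At x1 = 8, x2 = 4, compute slack b - a·x for each constraint:
  C1: 36 − 36 = 0  (binding)
  C2: 46 − 44 = 2  (slack)
  C3: 28 − 24 = 4  (slack)
  C4: 20 − 20 = 0  (binding)
  C5: 26 − 24 = 2  (slack)

Optimal: x1 = 8, x2 = 4
Binding: C1, C4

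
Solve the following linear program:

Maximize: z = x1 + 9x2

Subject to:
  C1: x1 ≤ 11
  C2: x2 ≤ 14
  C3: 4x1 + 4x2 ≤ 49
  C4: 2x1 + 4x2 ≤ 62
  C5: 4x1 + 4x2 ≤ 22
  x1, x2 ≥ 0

Evaluate the objective at each vertex of the feasible region:
  z(0, 0) = 0
  z(5.5, 0) = 5.5
  z(0, 5.5) = 49.5  ←
The maximum is at x1 = 0, x2 = 5.5.

x1 = 0, x2 = 5.5, z = 49.5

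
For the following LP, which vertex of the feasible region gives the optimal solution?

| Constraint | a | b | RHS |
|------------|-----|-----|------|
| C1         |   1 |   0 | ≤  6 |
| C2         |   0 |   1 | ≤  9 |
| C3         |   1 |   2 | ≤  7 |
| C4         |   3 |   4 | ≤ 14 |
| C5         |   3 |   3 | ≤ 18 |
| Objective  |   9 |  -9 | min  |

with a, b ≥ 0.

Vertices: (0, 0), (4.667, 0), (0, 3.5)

Evaluate the objective at each vertex of the feasible region:
  z(0, 0) = 0
  z(4.667, 0) = 42
  z(0, 3.5) = -31.5  ←
The minimum is at a = 0, b = 3.5.

(0, 3.5)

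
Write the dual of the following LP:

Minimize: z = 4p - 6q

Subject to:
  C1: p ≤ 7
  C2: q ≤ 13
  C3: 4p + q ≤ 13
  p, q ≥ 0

Primal min cᵀx s.t. Ax ≤ b, x ≥ 0  →  Dual max −bᵀy s.t. Aᵀy ≥ −c, y ≥ 0.

Maximize: z = -7y1 - 13y2 - 13y3

Subject to:
  y1 + 4y3 ≥ -4
  y2 + y3 ≥ 6
  y1, y2, y3 ≥ 0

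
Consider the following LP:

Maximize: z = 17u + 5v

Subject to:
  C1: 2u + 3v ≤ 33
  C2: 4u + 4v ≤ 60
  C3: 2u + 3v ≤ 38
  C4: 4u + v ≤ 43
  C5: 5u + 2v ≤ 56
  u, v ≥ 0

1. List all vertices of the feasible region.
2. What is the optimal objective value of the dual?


1. (0, 0), (10.75, 0), (10, 3), (9.273, 4.818), (0, 11)
2. 185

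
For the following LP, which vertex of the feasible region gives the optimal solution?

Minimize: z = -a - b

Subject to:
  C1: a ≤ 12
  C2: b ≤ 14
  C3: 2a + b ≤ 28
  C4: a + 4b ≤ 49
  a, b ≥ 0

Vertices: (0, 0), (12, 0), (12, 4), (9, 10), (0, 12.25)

Evaluate the objective at each vertex of the feasible region:
  z(0, 0) = 0
  z(12, 0) = -12
  z(12, 4) = -16
  z(9, 10) = -19  ←
  z(0, 12.25) = -12.25
The minimum is at a = 9, b = 10.

(9, 10)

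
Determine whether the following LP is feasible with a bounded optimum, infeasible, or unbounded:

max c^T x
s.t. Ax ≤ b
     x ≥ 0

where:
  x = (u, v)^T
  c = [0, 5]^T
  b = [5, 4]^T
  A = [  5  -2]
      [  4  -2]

Unbounded (objective can increase without bound)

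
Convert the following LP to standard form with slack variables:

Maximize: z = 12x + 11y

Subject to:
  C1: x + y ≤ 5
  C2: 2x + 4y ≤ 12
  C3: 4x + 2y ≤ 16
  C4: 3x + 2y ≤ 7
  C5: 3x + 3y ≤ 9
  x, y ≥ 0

max z = 12x + 11y

s.t.
  x + y + s1 = 5
  2x + 4y + s2 = 12
  4x + 2y + s3 = 16
  3x + 2y + s4 = 7
  3x + 3y + s5 = 9
  x, y, s1, s2, s3, s4, s5 ≥ 0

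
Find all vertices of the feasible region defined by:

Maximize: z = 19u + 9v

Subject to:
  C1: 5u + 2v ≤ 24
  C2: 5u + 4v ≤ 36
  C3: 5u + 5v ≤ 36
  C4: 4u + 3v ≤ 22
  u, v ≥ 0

(0, 0), (4.8, 0), (4, 2), (0.4, 6.8), (0, 7.2)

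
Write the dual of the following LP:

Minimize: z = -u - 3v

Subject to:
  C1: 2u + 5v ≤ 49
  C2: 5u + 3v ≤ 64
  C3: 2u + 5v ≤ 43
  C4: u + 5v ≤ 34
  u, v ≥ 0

Primal min cᵀx s.t. Ax ≤ b, x ≥ 0  →  Dual max −bᵀy s.t. Aᵀy ≥ −c, y ≥ 0.

Maximize: z = -49y1 - 64y2 - 43y3 - 34y4

Subject to:
  2y1 + 5y2 + 2y3 + y4 ≥ 1
  5y1 + 3y2 + 5y3 + 5y4 ≥ 3
  y1, y2, y3, y4 ≥ 0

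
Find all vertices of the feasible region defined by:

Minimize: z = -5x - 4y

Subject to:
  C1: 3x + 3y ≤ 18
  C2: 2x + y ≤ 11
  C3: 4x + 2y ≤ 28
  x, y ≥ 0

(0, 0), (5.5, 0), (5, 1), (0, 6)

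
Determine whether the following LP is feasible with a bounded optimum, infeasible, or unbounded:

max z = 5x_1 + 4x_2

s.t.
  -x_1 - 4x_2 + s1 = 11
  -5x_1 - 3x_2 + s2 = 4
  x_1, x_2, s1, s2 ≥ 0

Unbounded (objective can increase without bound)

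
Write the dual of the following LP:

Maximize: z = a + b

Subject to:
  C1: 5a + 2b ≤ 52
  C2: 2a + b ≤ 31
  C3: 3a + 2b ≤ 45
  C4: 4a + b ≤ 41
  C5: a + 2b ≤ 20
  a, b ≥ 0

Primal max cᵀx s.t. Ax ≤ b, x ≥ 0  →  Dual min bᵀy s.t. Aᵀy ≥ c, y ≥ 0.

Minimize: z = 52y1 + 31y2 + 45y3 + 41y4 + 20y5

Subject to:
  5y1 + 2y2 + 3y3 + 4y4 + y5 ≥ 1
  2y1 + y2 + 2y3 + y4 + 2y5 ≥ 1
  y1, y2, y3, y4, y5 ≥ 0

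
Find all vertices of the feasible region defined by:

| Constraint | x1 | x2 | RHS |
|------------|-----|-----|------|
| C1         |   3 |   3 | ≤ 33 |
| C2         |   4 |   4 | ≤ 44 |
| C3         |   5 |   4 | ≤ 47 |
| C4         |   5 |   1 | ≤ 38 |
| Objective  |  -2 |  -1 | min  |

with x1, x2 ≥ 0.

(0, 0), (7.6, 0), (7, 3), (3, 8), (0, 11)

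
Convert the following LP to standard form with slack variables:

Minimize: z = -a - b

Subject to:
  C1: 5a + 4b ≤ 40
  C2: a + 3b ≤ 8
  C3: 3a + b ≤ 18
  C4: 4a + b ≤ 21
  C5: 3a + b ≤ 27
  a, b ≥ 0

min z = -a - b

s.t.
  5a + 4b + s1 = 40
  a + 3b + s2 = 8
  3a + b + s3 = 18
  4a + b + s4 = 21
  3a + b + s5 = 27
  a, b, s1, s2, s3, s4, s5 ≥ 0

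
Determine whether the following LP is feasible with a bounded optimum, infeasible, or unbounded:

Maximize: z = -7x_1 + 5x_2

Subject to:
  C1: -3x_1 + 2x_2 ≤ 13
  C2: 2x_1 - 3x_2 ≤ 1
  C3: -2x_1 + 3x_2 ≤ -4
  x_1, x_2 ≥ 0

Infeasible (no feasible solution exists)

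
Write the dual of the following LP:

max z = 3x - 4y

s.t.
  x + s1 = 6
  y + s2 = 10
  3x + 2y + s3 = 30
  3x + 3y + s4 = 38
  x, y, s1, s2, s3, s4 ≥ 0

Primal max cᵀx s.t. Ax ≤ b, x ≥ 0  →  Dual min bᵀy s.t. Aᵀy ≥ c, y ≥ 0.

Minimize: z = 6y1 + 10y2 + 30y3 + 38y4

Subject to:
  y1 + 3y3 + 3y4 ≥ 3
  y2 + 2y3 + 3y4 ≥ -4
  y1, y2, y3, y4 ≥ 0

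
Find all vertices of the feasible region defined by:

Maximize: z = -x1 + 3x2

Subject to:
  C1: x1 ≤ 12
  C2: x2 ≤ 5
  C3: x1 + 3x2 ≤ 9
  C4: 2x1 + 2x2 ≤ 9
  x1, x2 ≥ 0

(0, 0), (4.5, 0), (2.25, 2.25), (0, 3)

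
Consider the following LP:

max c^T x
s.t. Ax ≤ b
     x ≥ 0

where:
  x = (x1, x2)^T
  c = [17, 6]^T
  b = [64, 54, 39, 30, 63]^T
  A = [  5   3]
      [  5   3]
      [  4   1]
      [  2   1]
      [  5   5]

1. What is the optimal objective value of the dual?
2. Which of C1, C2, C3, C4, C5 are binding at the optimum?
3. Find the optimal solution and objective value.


1. 171
2. C2, C3
3. x1 = 9, x2 = 3, z = 171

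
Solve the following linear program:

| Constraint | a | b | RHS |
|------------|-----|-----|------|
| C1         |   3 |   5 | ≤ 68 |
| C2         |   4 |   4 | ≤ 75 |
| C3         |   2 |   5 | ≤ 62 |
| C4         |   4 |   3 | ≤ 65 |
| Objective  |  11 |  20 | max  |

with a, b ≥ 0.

Evaluate the objective at each vertex of the feasible region:
  z(0, 0) = 0
  z(16.25, 0) = 178.8
  z(11, 7) = 261
  z(6, 10) = 266  ←
  z(0, 12.4) = 248
The maximum is at a = 6, b = 10.

a = 6, b = 10, z = 266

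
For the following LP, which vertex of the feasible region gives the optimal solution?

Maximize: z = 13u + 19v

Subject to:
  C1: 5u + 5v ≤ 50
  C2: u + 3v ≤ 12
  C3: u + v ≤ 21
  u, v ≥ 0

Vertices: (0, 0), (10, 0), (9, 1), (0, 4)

Evaluate the objective at each vertex of the feasible region:
  z(0, 0) = 0
  z(10, 0) = 130
  z(9, 1) = 136  ←
  z(0, 4) = 76
The maximum is at u = 9, v = 1.

(9, 1)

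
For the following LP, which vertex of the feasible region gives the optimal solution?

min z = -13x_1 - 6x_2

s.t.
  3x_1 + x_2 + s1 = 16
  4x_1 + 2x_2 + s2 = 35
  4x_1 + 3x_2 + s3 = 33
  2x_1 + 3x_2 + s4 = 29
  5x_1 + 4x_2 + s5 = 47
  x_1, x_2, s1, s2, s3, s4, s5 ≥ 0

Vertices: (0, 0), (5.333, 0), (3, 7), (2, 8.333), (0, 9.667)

Evaluate the objective at each vertex of the feasible region:
  z(0, 0) = 0
  z(5.333, 0) = -69.33
  z(3, 7) = -81  ←
  z(2, 8.333) = -76
  z(0, 9.667) = -58
The minimum is at x_1 = 3, x_2 = 7.

(3, 7)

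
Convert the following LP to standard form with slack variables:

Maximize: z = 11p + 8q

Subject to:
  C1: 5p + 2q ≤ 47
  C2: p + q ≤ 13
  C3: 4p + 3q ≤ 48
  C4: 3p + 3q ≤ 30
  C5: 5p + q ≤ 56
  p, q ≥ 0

max z = 11p + 8q

s.t.
  5p + 2q + s1 = 47
  p + q + s2 = 13
  4p + 3q + s3 = 48
  3p + 3q + s4 = 30
  5p + q + s5 = 56
  p, q, s1, s2, s3, s4, s5 ≥ 0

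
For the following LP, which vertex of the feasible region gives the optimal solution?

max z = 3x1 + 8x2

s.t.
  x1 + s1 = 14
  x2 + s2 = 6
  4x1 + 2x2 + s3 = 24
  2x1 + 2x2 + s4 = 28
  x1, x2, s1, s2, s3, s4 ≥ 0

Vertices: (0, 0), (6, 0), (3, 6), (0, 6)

Evaluate the objective at each vertex of the feasible region:
  z(0, 0) = 0
  z(6, 0) = 18
  z(3, 6) = 57  ←
  z(0, 6) = 48
The maximum is at x1 = 3, x2 = 6.

(3, 6)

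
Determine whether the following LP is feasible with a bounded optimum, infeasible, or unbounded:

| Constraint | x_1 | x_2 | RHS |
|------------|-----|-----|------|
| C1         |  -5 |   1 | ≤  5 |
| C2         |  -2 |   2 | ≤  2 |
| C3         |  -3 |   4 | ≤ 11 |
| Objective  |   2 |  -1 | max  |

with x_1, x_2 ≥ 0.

Unbounded (objective can increase without bound)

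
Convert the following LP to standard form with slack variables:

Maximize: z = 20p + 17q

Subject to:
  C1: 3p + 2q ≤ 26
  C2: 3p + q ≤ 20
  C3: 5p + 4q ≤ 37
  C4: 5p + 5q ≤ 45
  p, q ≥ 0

max z = 20p + 17q

s.t.
  3p + 2q + s1 = 26
  3p + q + s2 = 20
  5p + 4q + s3 = 37
  5p + 5q + s4 = 45
  p, q, s1, s2, s3, s4 ≥ 0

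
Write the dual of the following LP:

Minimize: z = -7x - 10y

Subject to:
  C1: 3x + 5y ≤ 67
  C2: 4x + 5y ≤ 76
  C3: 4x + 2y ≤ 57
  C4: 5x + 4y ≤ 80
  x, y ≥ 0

Primal min cᵀx s.t. Ax ≤ b, x ≥ 0  →  Dual max −bᵀy s.t. Aᵀy ≥ −c, y ≥ 0.

Maximize: z = -67y1 - 76y2 - 57y3 - 80y4

Subject to:
  3y1 + 4y2 + 4y3 + 5y4 ≥ 7
  5y1 + 5y2 + 2y3 + 4y4 ≥ 10
  y1, y2, y3, y4 ≥ 0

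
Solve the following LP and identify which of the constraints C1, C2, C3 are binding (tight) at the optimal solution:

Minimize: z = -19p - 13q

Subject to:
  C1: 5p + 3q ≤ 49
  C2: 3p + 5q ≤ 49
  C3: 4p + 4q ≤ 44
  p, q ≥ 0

At p = 8, q = 3, compute slack b - a·x for each constraint:
  C1: 49 − 49 = 0  (binding)
  C2: 49 − 39 = 10  (slack)
  C3: 44 − 44 = 0  (binding)

Optimal: p = 8, q = 3
Binding: C1, C3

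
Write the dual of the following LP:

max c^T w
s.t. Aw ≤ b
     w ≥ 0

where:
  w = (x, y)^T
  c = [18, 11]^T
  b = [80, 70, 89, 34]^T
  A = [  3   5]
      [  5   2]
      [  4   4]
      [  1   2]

Primal max cᵀx s.t. Ax ≤ b, x ≥ 0  →  Dual min bᵀy s.t. Aᵀy ≥ c, y ≥ 0.

Minimize: z = 80y1 + 70y2 + 89y3 + 34y4

Subject to:
  3y1 + 5y2 + 4y3 + y4 ≥ 18
  5y1 + 2y2 + 4y3 + 2y4 ≥ 11
  y1, y2, y3, y4 ≥ 0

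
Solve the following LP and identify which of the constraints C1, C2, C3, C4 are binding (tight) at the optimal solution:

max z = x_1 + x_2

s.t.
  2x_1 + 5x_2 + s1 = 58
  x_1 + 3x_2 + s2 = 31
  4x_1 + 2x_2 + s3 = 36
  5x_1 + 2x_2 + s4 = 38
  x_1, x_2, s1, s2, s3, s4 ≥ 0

At x_1 = 4, x_2 = 9, compute slack b - a·x for each constraint:
  C1: 58 − 53 = 5  (slack)
  C2: 31 − 31 = 0  (binding)
  C3: 36 − 34 = 2  (slack)
  C4: 38 − 38 = 0  (binding)

Optimal: x_1 = 4, x_2 = 9
Binding: C2, C4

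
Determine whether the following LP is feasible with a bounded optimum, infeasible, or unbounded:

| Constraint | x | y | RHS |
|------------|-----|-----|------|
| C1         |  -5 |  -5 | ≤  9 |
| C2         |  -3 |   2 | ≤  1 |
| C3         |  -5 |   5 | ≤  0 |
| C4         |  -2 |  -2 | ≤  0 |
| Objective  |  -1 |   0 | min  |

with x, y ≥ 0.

Unbounded (objective can decrease without bound)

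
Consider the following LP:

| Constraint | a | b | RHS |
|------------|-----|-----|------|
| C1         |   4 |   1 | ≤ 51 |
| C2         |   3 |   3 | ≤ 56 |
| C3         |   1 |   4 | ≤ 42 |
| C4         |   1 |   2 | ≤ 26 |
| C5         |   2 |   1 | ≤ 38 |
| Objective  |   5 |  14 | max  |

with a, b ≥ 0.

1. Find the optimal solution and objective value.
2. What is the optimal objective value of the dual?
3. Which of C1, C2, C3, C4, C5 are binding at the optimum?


1. a = 10, b = 8, z = 162
2. 162
3. C3, C4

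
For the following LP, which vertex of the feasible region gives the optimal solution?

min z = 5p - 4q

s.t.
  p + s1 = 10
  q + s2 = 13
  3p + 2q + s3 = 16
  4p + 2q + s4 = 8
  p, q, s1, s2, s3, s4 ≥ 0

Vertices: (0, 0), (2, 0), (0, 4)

Evaluate the objective at each vertex of the feasible region:
  z(0, 0) = 0
  z(2, 0) = 10
  z(0, 4) = -16  ←
The minimum is at p = 0, q = 4.

(0, 4)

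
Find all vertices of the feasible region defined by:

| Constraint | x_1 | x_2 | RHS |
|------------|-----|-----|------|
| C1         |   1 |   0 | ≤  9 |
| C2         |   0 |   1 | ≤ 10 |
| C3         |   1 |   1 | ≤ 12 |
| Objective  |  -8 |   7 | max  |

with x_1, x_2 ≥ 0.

(0, 0), (9, 0), (9, 3), (2, 10), (0, 10)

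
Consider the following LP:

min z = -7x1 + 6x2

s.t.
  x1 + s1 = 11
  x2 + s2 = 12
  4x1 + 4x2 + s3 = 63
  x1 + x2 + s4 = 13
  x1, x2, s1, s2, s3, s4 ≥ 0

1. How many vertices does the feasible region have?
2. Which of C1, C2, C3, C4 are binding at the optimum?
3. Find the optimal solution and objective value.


1. 5
2. C1
3. x1 = 11, x2 = 0, z = -77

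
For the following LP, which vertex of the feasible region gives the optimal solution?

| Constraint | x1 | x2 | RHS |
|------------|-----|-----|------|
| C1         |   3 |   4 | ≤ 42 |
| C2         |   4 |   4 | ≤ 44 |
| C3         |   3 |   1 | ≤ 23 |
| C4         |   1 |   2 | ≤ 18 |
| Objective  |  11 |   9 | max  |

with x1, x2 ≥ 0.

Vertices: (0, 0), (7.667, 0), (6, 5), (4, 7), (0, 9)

Evaluate the objective at each vertex of the feasible region:
  z(0, 0) = 0
  z(7.667, 0) = 84.33
  z(6, 5) = 111  ←
  z(4, 7) = 107
  z(0, 9) = 81
The maximum is at x1 = 6, x2 = 5.

(6, 5)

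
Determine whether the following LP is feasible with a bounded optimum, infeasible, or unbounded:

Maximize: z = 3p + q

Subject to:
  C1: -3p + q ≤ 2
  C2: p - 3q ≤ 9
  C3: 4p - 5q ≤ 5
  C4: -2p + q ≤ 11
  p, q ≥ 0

Unbounded (objective can increase without bound)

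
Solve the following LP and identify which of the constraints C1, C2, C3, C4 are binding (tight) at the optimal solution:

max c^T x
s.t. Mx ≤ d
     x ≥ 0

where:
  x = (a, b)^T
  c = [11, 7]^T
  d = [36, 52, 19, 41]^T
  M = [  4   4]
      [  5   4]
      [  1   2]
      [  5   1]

At a = 8, b = 1, compute slack b - a·x for each constraint:
  C1: 36 − 36 = 0  (binding)
  C2: 52 − 44 = 8  (slack)
  C3: 19 − 10 = 9  (slack)
  C4: 41 − 41 = 0  (binding)

Optimal: a = 8, b = 1
Binding: C1, C4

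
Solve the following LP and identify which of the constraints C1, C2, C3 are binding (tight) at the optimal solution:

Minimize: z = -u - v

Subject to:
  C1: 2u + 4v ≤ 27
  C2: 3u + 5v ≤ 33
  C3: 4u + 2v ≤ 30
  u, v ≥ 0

At u = 6, v = 3, compute slack b - a·x for each constraint:
  C1: 27 − 24 = 3  (slack)
  C2: 33 − 33 = 0  (binding)
  C3: 30 − 30 = 0  (binding)

Optimal: u = 6, v = 3
Binding: C2, C3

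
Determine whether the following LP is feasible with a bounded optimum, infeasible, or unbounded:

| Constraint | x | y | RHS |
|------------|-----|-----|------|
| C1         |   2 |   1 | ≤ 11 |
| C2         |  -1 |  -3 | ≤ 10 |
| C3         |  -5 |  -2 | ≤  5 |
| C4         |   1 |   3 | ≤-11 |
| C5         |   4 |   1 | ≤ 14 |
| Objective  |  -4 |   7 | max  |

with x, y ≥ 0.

Infeasible (no feasible solution exists)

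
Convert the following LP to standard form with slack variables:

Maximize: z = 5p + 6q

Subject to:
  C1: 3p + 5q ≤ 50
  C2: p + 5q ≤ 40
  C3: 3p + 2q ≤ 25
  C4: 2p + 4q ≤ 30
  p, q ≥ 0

max z = 5p + 6q

s.t.
  3p + 5q + s1 = 50
  p + 5q + s2 = 40
  3p + 2q + s3 = 25
  2p + 4q + s4 = 30
  p, q, s1, s2, s3, s4 ≥ 0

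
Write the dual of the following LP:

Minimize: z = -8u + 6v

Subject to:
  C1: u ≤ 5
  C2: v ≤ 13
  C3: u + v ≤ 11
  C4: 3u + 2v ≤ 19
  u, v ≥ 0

Primal min cᵀx s.t. Ax ≤ b, x ≥ 0  →  Dual max −bᵀy s.t. Aᵀy ≥ −c, y ≥ 0.

Maximize: z = -5y1 - 13y2 - 11y3 - 19y4

Subject to:
  y1 + y3 + 3y4 ≥ 8
  y2 + y3 + 2y4 ≥ -6
  y1, y2, y3, y4 ≥ 0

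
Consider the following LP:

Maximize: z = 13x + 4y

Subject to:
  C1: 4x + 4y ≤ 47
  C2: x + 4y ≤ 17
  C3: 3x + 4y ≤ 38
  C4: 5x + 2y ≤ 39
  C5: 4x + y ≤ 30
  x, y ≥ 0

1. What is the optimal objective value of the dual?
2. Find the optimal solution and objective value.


1. 99
2. x = 7, y = 2, z = 99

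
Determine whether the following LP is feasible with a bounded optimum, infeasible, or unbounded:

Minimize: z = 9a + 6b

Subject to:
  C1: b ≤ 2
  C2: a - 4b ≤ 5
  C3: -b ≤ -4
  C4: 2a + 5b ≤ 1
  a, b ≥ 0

Infeasible (no feasible solution exists)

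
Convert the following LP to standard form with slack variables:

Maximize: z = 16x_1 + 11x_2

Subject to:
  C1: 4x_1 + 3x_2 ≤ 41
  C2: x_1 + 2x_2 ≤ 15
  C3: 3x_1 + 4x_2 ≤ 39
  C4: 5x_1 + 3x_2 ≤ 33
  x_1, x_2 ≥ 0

max z = 16x_1 + 11x_2

s.t.
  4x_1 + 3x_2 + s1 = 41
  x_1 + 2x_2 + s2 = 15
  3x_1 + 4x_2 + s3 = 39
  5x_1 + 3x_2 + s4 = 33
  x_1, x_2, s1, s2, s3, s4 ≥ 0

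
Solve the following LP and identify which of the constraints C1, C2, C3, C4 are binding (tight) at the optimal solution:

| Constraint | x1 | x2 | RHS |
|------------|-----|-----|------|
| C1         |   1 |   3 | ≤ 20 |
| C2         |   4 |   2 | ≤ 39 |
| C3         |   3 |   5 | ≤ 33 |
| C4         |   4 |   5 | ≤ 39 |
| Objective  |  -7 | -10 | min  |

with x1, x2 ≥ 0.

At x1 = 6, x2 = 3, compute slack b - a·x for each constraint:
  C1: 20 − 15 = 5  (slack)
  C2: 39 − 30 = 9  (slack)
  C3: 33 − 33 = 0  (binding)
  C4: 39 − 39 = 0  (binding)

Optimal: x1 = 6, x2 = 3
Binding: C3, C4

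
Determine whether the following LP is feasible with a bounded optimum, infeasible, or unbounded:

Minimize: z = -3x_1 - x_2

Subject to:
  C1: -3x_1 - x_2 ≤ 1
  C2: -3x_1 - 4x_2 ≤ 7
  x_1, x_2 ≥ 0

Unbounded (objective can decrease without bound)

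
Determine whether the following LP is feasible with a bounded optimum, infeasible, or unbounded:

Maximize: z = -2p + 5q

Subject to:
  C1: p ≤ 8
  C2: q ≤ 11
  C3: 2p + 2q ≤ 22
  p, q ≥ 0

Feasible with a bounded optimal solution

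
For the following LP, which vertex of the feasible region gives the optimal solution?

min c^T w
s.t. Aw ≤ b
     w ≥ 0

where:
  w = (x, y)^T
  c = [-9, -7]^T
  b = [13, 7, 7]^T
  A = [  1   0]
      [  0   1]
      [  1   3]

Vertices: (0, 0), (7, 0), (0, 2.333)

Evaluate the objective at each vertex of the feasible region:
  z(0, 0) = 0
  z(7, 0) = -63  ←
  z(0, 2.333) = -16.33
The minimum is at x = 7, y = 0.

(7, 0)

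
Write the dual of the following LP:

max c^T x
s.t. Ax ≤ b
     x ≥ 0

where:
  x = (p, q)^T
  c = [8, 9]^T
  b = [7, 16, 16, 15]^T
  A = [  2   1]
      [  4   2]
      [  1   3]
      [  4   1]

Primal max cᵀx s.t. Ax ≤ b, x ≥ 0  →  Dual min bᵀy s.t. Aᵀy ≥ c, y ≥ 0.

Minimize: z = 7y1 + 16y2 + 16y3 + 15y4

Subject to:
  2y1 + 4y2 + y3 + 4y4 ≥ 8
  y1 + 2y2 + 3y3 + y4 ≥ 9
  y1, y2, y3, y4 ≥ 0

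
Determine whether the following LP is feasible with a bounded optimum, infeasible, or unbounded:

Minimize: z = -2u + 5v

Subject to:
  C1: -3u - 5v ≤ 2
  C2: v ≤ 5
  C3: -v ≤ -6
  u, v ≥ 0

Infeasible (no feasible solution exists)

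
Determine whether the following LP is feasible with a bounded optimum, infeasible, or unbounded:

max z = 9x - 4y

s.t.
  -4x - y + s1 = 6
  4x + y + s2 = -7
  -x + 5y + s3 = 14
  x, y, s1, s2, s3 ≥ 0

Infeasible (no feasible solution exists)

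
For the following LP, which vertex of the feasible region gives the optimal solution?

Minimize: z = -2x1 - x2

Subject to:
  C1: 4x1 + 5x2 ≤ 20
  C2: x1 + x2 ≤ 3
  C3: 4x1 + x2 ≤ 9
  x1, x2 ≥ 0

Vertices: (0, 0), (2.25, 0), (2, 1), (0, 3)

Evaluate the objective at each vertex of the feasible region:
  z(0, 0) = 0
  z(2.25, 0) = -4.5
  z(2, 1) = -5  ←
  z(0, 3) = -3
The minimum is at x1 = 2, x2 = 1.

(2, 1)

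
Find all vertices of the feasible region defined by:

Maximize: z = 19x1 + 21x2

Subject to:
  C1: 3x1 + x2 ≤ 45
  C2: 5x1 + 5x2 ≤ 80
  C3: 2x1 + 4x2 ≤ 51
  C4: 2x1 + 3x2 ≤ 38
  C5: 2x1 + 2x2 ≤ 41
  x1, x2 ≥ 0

(0, 0), (15, 0), (14.5, 1.5), (10, 6), (0, 12.67)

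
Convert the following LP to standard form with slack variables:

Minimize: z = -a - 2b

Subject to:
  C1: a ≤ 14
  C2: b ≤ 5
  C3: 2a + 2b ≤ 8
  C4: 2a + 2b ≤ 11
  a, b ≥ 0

min z = -a - 2b

s.t.
  a + s1 = 14
  b + s2 = 5
  2a + 2b + s3 = 8
  2a + 2b + s4 = 11
  a, b, s1, s2, s3, s4 ≥ 0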